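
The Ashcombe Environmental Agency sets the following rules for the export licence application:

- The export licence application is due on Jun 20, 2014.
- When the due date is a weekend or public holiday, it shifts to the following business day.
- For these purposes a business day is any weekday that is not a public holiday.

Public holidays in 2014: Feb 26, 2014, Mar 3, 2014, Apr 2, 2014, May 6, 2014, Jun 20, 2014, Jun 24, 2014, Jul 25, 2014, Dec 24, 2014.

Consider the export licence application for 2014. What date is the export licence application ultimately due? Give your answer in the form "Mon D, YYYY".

The stated deadline is Jun 20, 2014.
Jun 20, 2014 is a listed holiday; the next business day is Jun 23, 2014 (Monday).
Final deadline: Jun 23, 2014.

Jun 23, 2014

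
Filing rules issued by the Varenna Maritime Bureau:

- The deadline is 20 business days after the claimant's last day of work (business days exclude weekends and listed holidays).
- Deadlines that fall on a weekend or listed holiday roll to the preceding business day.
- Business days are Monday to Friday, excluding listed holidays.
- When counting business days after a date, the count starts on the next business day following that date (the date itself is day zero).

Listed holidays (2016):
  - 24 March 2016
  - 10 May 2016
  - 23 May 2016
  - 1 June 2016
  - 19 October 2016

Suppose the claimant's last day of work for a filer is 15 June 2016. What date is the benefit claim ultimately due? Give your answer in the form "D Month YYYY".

Counting 20 business days after 15 June 2016 (skipping weekends and listed holidays) reaches 13 July 2016.
13 July 2016 is a Wednesday and not a listed holiday, so it stands.
The final due date is 13 July 2016.

13 July 2016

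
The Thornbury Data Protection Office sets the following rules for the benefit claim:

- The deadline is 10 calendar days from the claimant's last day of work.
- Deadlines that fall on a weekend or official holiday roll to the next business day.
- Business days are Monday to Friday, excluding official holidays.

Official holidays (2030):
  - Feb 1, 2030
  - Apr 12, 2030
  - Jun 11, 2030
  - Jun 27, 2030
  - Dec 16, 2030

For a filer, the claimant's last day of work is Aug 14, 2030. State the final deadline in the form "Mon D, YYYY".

10 calendar days after Aug 14, 2030 is Aug 24, 2030.
Because Aug 24, 2030 is a Saturday, the deadline becomes Aug 26, 2030 (Monday).
Final deadline: Aug 26, 2030.

Aug 26, 2030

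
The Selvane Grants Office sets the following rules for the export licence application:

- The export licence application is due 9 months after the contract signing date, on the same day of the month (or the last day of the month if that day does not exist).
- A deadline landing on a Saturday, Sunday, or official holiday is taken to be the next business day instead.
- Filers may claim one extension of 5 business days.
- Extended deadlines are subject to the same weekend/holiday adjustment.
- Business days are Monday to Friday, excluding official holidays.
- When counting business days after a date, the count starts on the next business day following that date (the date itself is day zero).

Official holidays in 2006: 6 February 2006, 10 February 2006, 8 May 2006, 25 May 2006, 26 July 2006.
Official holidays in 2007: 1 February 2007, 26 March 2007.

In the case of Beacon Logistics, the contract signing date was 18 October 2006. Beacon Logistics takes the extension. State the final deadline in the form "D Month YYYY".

25 July 2007

9 months from 18 October 2006 is 18 July 2007.
18 July 2007 falls on a Wednesday, which is a business day, so no adjustment is needed.
The 5-business-day extension runs from 18 July 2007 to 25 July 2007.
25 July 2007 (Wednesday) is already a business day.
Final deadline: 25 July 2007.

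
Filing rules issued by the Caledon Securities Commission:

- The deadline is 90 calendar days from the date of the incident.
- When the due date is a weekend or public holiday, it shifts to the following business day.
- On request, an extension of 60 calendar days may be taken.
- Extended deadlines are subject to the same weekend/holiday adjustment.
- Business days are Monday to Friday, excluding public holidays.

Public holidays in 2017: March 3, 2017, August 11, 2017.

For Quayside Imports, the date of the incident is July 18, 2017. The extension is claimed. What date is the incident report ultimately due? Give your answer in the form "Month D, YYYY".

From July 18, 2017, 90 calendar days later is October 16, 2017.
October 16, 2017 is a Monday and not a listed holiday, so it stands.
With the 60-day extension, October 16, 2017 becomes December 15, 2017.
December 15, 2017 is a Friday and not a listed holiday, so it stands.
The final due date is December 15, 2017.

December 15, 2017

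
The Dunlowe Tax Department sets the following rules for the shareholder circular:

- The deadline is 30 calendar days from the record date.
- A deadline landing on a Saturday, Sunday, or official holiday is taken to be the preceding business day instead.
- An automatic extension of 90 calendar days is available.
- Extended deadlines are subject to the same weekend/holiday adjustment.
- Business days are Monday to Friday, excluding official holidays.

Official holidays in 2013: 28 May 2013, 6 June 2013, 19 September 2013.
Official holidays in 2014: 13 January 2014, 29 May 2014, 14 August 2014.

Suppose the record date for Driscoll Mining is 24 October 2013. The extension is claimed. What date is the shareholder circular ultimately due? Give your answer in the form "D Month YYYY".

20 February 2014

From 24 October 2013, 30 calendar days later is 23 November 2013.
23 November 2013 falls on a Saturday. Rolling to the preceding business day gives 22 November 2013, a Friday.
The 90-calendar-day extension moves the deadline from 22 November 2013 to 20 February 2014.
Since 20 February 2014 is a Thursday and not a holiday, the date is unchanged.
Deadline: 20 February 2014.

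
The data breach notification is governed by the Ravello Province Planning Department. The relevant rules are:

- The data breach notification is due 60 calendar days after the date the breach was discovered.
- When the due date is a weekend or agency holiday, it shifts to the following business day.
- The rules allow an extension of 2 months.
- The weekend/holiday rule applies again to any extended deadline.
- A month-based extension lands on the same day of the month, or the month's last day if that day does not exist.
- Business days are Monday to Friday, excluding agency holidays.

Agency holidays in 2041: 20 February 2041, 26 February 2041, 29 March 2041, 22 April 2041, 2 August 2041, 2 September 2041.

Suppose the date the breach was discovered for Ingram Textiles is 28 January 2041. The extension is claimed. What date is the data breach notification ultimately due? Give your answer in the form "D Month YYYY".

Adding 60 calendar days to 28 January 2041 gives 29 March 2041.
29 March 2041 falls on a listed holiday. Rolling to the next business day gives 1 April 2041, a Monday.
Applying the 2 months extension: 2 months after 1 April 2041 is 1 June 2041.
Because 1 June 2041 is a Saturday, the deadline becomes 3 June 2041 (Monday).
So the filing is due 3 June 2041.

3 June 2041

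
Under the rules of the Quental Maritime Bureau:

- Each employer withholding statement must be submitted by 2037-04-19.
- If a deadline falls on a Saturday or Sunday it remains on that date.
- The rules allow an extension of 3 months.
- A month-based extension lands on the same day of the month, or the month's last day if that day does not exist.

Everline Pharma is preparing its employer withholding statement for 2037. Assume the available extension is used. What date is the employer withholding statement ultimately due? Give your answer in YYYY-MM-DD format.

2037-07-19

The stated deadline is 2037-04-19.
No adjustment is made for weekends or holidays, so 2037-04-19 stands.
Applying the 3 months extension: 3 months after 2037-04-19 is 2037-07-19.
2037-07-19 falls on a Sunday. The rules make no weekend/holiday allowance, so it remains 2037-07-19.
Final deadline: 2037-07-19.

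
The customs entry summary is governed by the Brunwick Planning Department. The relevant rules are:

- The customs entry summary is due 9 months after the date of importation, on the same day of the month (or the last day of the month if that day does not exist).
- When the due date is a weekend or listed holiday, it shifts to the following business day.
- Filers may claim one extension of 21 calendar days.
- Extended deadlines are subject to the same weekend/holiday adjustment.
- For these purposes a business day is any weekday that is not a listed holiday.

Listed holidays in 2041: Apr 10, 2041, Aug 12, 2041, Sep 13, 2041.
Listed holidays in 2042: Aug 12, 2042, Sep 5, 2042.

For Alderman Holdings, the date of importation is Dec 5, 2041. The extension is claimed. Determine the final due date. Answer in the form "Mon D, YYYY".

Moving 9 months forward from Dec 5, 2041 on the corresponding day gives Sep 5, 2042.
Sep 5, 2042 is a listed holiday, so it moves to the next business day, Sep 8, 2042 (Monday).
Applying the 21-calendar-day extension: Sep 8, 2042 + 21 days = Sep 29, 2042.
Since Sep 29, 2042 is a Monday and not a holiday, the date is unchanged.
Deadline: Sep 29, 2042.

Sep 29, 2042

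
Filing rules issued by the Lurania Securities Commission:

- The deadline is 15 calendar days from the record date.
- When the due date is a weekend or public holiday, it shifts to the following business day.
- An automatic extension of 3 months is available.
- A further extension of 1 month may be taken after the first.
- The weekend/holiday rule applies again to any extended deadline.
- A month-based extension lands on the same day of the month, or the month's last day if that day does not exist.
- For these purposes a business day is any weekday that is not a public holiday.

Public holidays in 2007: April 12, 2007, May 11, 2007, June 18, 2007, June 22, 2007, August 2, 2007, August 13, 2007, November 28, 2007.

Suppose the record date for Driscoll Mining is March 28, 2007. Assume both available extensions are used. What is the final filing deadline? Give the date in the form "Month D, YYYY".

August 14, 2007

15 calendar days after March 28, 2007 is April 12, 2007.
Because April 12, 2007 is a listed holiday, the deadline becomes April 13, 2007 (Friday).
Applying the 3 months extension: 3 months after April 13, 2007 is July 13, 2007.
July 13, 2007 is a Friday and not a listed holiday, so it stands.
Applying the 1 month extension: 1 month after July 13, 2007 is August 13, 2007.
August 13, 2007 is a listed holiday; the next business day is August 14, 2007 (Tuesday).
Final deadline: August 14, 2007.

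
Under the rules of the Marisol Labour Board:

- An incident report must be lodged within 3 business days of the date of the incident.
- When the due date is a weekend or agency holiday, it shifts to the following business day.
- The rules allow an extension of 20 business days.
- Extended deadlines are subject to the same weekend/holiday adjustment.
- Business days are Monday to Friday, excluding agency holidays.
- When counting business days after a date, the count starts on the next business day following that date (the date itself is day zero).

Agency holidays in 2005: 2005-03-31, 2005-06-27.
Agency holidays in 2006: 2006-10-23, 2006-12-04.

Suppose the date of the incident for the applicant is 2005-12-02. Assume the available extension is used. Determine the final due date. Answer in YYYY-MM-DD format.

2006-01-04

Starting the day after 2005-12-02 and counting 3 business days lands on 2005-12-07.
2005-12-07 is a Wednesday and not a listed holiday, so it stands.
Counting 20 further business days from 2005-12-07 reaches 2006-01-04.
Since 2006-01-04 is a Wednesday and not a holiday, the date is unchanged.
Final deadline: 2006-01-04.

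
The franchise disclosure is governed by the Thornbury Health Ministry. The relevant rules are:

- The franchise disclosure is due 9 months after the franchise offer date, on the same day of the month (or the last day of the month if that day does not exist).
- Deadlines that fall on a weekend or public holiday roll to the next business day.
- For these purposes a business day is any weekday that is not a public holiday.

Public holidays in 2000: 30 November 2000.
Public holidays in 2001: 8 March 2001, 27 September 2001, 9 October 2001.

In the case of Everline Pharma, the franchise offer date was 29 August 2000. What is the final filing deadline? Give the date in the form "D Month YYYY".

29 May 2001

9 months from 29 August 2000 is 29 May 2001.
29 May 2001 falls on a Tuesday, which is a business day, so no adjustment is needed.
The final due date is 29 May 2001.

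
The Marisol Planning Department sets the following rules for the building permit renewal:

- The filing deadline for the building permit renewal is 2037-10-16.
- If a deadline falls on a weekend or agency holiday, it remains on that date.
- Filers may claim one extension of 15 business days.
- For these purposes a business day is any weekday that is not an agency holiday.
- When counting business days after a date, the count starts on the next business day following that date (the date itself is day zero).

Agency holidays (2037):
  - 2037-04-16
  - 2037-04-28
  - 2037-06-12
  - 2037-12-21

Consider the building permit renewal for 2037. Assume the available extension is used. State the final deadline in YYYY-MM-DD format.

2037-11-06

Start from the fixed due date, 2037-10-16.
2037-10-16 is a Friday; no weekend or holiday adjustment applies.
Counting 15 further business days from 2037-10-16 reaches 2037-11-06.
2037-11-06 falls on a Friday. The rules make no weekend/holiday allowance, so it remains 2037-11-06.
The final due date is 2037-11-06.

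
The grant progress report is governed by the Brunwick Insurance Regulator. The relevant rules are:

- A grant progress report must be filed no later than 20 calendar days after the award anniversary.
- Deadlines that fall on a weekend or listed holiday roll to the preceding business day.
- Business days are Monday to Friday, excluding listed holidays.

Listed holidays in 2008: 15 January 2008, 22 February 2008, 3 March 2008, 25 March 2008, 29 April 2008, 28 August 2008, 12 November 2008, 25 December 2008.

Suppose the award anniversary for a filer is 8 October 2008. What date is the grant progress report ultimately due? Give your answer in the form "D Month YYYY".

Adding 20 calendar days to 8 October 2008 gives 28 October 2008.
28 October 2008 is a Tuesday and not a listed holiday, so it stands.
The final due date is 28 October 2008.

28 October 2008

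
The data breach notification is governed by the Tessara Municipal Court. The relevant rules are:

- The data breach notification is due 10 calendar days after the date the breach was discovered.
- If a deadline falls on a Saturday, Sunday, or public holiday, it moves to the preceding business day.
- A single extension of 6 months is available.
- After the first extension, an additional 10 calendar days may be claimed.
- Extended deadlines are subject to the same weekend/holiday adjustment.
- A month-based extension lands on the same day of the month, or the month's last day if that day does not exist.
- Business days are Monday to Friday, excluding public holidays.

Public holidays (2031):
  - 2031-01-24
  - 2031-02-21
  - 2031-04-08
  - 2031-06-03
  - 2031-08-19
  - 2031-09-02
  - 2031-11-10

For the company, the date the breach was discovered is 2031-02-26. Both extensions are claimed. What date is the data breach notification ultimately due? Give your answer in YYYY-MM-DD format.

From 2031-02-26, 10 calendar days later is 2031-03-08.
Because 2031-03-08 is a Saturday, the deadline becomes 2031-03-07 (Friday).
The 6 months extension carries 2031-03-07 to 2031-09-07.
2031-09-07 falls on a Sunday. Rolling to the preceding business day gives 2031-09-05, a Friday.
Applying the 10-calendar-day extension: 2031-09-05 + 10 days = 2031-09-15.
2031-09-15 falls on a Monday, which is a business day, so no adjustment is needed.
So the filing is due 2031-09-15.

2031-09-15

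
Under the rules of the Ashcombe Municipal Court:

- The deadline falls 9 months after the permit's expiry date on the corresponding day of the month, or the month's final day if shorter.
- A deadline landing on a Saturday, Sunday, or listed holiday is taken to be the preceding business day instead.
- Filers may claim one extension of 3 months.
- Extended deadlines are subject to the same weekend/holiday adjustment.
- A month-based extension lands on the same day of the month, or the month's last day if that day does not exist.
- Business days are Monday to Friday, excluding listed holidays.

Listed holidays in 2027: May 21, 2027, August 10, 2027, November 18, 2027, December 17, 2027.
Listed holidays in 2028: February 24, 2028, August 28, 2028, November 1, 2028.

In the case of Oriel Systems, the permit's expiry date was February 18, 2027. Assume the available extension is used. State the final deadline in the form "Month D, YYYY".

9 months from February 18, 2027 is November 18, 2027.
Because November 18, 2027 is a listed holiday, the deadline becomes November 17, 2027 (Wednesday).
The 3 months extension carries November 17, 2027 to February 17, 2028.
Since February 17, 2028 is a Thursday and not a holiday, the date is unchanged.
The final due date is February 17, 2028.

February 17, 2028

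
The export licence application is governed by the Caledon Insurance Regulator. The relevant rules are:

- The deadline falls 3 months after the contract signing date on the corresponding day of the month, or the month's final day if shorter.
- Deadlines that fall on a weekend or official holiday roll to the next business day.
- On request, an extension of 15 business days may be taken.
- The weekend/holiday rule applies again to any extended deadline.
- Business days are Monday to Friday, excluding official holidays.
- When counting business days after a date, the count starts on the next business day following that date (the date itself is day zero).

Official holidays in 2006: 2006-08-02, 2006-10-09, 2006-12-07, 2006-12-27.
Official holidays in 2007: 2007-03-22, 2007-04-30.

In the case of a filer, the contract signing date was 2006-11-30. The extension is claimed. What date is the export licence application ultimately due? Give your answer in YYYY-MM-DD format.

2007-03-21

3 months after 2006-11-30, on the same day of the month, is 2007-02-28 (day 30 does not exist in February, so the month's last day is used).
2007-02-28 is a Wednesday and not a listed holiday, so it stands.
Counting 15 further business days from 2007-02-28 reaches 2007-03-21.
Since 2007-03-21 is a Wednesday and not a holiday, the date is unchanged.
The final due date is 2007-03-21.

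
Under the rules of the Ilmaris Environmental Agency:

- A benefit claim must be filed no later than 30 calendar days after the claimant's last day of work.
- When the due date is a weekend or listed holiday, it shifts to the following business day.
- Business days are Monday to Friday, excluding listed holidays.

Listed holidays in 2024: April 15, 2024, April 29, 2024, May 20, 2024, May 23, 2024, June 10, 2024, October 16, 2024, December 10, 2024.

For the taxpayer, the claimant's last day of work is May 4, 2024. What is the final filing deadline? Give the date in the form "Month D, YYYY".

June 3, 2024

Trigger date May 4, 2024 + 30 calendar days = June 3, 2024.
June 3, 2024 (Monday) is already a business day.
Deadline: June 3, 2024.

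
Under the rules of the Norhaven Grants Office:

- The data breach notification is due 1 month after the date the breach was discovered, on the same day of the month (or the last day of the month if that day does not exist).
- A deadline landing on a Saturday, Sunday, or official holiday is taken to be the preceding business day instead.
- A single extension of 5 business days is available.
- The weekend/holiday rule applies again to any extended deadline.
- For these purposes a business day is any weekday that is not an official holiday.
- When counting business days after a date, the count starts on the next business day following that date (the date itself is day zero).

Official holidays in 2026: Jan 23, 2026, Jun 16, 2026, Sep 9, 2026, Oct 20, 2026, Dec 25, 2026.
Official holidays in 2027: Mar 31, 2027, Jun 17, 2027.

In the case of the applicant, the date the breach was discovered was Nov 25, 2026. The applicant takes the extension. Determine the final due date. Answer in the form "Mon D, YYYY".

Jan 1, 2027

1 month after Nov 25, 2026, on the same day of the month, is Dec 25, 2026.
Because Dec 25, 2026 is a listed holiday, the deadline becomes Dec 24, 2026 (Thursday).
Counting 5 further business days from Dec 24, 2026 reaches Jan 1, 2027.
Jan 1, 2027 (Friday) is already a business day.
Final deadline: Jan 1, 2027.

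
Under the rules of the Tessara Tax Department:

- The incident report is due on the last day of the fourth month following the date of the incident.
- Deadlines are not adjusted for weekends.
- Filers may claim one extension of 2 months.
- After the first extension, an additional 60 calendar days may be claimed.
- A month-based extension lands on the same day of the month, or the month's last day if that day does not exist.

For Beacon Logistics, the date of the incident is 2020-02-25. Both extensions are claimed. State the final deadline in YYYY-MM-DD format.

2020-10-29

4 months after 2020-02-25 falls in June 2020; the last day of that month is 2020-06-30.
No adjustment is made for weekends or holidays, so 2020-06-30 stands.
Add 2 months to 2020-06-30: 2020-08-30.
2020-08-30 is a Sunday; no weekend or holiday adjustment applies.
Add the 60 calendar-day extension to 2020-08-30: 2020-10-29.
2020-10-29 falls on a Thursday. The rules make no weekend/holiday allowance, so it remains 2020-10-29.
Final deadline: 2020-10-29.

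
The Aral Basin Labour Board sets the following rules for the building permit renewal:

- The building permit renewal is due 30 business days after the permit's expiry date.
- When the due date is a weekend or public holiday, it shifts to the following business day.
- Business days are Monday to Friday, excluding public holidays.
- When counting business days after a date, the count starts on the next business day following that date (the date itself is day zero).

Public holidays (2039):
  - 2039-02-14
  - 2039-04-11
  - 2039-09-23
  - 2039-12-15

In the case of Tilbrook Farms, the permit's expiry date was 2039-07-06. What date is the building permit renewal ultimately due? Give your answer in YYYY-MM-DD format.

2039-08-17

Counting 30 business days after 2039-07-06 (skipping weekends and listed holidays) reaches 2039-08-17.
2039-08-17 (Wednesday) is already a business day.
The final due date is 2039-08-17.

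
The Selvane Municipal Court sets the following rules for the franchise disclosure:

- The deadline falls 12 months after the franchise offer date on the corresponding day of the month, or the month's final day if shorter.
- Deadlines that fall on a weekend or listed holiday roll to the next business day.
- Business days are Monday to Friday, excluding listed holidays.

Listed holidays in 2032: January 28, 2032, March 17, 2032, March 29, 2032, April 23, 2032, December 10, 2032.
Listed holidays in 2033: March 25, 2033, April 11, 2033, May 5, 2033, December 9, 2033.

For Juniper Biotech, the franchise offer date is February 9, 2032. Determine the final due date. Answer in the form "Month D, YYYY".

February 9, 2033

12 months from February 9, 2032 is February 9, 2033.
February 9, 2033 is a Wednesday and not a listed holiday, so it stands.
Final deadline: February 9, 2033.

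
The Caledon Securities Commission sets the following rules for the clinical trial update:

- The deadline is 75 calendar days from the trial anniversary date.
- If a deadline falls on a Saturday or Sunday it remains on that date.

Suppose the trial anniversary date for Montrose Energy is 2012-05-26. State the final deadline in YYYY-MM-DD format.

Adding 75 calendar days to 2012-05-26 gives 2012-08-09.
2012-08-09 falls on a Thursday. The rules make no weekend/holiday allowance, so it remains 2012-08-09.
The final due date is 2012-08-09.

2012-08-09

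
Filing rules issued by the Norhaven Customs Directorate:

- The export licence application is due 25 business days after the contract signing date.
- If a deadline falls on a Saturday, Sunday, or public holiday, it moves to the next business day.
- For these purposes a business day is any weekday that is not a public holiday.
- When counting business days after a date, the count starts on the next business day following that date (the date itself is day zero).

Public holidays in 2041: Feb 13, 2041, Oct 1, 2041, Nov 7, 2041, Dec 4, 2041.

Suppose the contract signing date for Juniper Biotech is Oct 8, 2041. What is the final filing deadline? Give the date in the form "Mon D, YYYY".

Nov 13, 2041

Counting 25 business days after Oct 8, 2041 (skipping weekends and listed holidays) reaches Nov 13, 2041.
Nov 13, 2041 is a Wednesday and not a listed holiday, so it stands.
Final deadline: Nov 13, 2041.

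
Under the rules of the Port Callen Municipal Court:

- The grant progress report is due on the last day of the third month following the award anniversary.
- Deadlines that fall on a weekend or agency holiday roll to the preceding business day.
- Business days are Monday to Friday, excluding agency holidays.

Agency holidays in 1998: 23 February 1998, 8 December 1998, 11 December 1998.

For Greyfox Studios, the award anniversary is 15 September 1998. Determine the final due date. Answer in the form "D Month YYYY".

31 December 1998

3 months after 15 September 1998 is December 1998; that month ends on 31 December 1998.
31 December 1998 (Thursday) is already a business day.
So the filing is due 31 December 1998.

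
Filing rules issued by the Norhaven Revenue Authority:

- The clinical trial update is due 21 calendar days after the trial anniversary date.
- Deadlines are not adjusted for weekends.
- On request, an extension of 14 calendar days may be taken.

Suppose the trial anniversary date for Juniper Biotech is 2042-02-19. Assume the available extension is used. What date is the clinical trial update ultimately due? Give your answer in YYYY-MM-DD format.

21 calendar days after 2042-02-19 is 2042-03-12.
2042-03-12 is a Wednesday; no weekend or holiday adjustment applies.
Applying the 14-calendar-day extension: 2042-03-12 + 14 days = 2042-03-26.
2042-03-26 is a Wednesday; no weekend or holiday adjustment applies.
Deadline: 2042-03-26.

2042-03-26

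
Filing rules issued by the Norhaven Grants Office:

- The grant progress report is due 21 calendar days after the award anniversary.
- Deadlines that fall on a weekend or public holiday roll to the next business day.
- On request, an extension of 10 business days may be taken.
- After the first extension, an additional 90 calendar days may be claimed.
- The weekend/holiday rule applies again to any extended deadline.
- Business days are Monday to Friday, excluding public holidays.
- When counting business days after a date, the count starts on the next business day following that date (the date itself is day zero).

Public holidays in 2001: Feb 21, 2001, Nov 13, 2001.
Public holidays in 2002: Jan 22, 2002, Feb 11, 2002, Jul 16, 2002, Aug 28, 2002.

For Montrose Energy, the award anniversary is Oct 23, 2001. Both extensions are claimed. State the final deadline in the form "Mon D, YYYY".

Feb 26, 2002

21 calendar days after Oct 23, 2001 is Nov 13, 2001.
Nov 13, 2001 is a listed holiday, so it moves to the next business day, Nov 14, 2001 (Wednesday).
Counting 10 further business days from Nov 14, 2001 reaches Nov 28, 2001.
Nov 28, 2001 (Wednesday) is already a business day.
With the 90-day extension, Nov 28, 2001 becomes Feb 26, 2002.
Feb 26, 2002 falls on a Tuesday, which is a business day, so no adjustment is needed.
Deadline: Feb 26, 2002.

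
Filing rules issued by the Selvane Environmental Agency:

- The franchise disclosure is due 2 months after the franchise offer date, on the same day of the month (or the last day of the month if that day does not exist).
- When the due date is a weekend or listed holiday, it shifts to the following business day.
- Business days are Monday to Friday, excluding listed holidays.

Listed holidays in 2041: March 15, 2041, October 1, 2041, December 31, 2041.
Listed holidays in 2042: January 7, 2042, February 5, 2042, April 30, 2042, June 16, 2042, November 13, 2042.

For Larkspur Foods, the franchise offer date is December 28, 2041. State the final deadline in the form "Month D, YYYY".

Moving 2 months forward from December 28, 2041 on the corresponding day gives February 28, 2042.
February 28, 2042 is a Friday and not a listed holiday, so it stands.
The final due date is February 28, 2042.

February 28, 2042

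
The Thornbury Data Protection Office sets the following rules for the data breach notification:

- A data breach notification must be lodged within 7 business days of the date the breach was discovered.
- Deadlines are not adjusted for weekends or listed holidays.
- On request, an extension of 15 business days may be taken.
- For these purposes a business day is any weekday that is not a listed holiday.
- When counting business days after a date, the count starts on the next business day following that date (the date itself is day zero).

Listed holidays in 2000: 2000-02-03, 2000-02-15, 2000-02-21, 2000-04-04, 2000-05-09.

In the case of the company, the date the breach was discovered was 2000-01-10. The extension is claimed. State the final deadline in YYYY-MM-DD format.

2000-02-10

Counting 7 business days after 2000-01-10 (skipping weekends and listed holidays) reaches 2000-01-19.
2000-01-19 is a Wednesday; no weekend or holiday adjustment applies.
Counting 15 further business days from 2000-01-19 reaches 2000-02-10.
2000-02-10 is a Thursday; no weekend or holiday adjustment applies.
So the filing is due 2000-02-10.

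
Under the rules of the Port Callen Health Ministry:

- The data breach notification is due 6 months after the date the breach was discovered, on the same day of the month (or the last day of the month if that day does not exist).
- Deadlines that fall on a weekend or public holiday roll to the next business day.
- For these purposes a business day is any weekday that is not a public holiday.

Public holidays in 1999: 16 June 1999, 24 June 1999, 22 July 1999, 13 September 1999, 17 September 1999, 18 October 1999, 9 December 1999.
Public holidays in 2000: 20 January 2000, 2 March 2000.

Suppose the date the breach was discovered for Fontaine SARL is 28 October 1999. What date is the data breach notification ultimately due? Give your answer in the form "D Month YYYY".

28 April 2000

6 months from 28 October 1999 is 28 April 2000.
28 April 2000 falls on a Friday, which is a business day, so no adjustment is needed.
So the filing is due 28 April 2000.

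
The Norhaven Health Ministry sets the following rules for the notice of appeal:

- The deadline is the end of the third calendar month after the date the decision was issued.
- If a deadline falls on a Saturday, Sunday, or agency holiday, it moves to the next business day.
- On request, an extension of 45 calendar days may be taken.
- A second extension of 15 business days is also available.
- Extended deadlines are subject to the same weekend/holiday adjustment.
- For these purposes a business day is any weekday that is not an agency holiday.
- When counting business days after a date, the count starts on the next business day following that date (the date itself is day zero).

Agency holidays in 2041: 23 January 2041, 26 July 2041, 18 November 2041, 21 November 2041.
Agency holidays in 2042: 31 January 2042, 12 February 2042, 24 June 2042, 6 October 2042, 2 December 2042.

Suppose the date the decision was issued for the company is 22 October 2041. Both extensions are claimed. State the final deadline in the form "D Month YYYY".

The third month after 22 October 2041 is January 2042, whose last day is 31 January 2042.
31 January 2042 is a listed holiday, so it moves to the next business day, 3 February 2042 (Monday).
The 45-calendar-day extension moves the deadline from 3 February 2042 to 20 March 2042.
20 March 2042 falls on a Thursday, which is a business day, so no adjustment is needed.
Applying the 15-business-day extension: 15 business days after 20 March 2042 is 10 April 2042.
10 April 2042 (Thursday) is already a business day.
Deadline: 10 April 2042.

10 April 2042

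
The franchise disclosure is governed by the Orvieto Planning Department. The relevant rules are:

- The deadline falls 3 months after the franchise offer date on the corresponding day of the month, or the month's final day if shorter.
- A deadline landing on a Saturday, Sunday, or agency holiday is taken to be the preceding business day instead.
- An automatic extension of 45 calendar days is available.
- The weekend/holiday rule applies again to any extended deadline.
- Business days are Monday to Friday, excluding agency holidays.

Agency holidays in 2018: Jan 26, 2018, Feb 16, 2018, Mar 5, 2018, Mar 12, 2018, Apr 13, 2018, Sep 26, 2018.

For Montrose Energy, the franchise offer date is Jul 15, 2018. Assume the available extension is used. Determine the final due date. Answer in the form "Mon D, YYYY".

Nov 29, 2018

Moving 3 months forward from Jul 15, 2018 on the corresponding day gives Oct 15, 2018.
Oct 15, 2018 falls on a Monday, which is a business day, so no adjustment is needed.
The 45-calendar-day extension moves the deadline from Oct 15, 2018 to Nov 29, 2018.
Nov 29, 2018 (Thursday) is already a business day.
Final deadline: Nov 29, 2018.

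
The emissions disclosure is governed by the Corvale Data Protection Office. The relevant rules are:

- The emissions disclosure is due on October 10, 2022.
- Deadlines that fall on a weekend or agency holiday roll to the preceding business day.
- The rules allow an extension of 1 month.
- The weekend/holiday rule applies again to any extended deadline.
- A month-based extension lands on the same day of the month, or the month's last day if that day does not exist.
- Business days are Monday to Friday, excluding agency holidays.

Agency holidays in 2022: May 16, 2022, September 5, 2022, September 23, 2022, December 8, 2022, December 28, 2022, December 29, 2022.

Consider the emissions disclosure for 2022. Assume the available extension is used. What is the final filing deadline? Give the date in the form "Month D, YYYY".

The stated deadline is October 10, 2022.
October 10, 2022 (Monday) is already a business day.
Add 1 month to October 10, 2022: November 10, 2022.
November 10, 2022 is a Thursday and not a listed holiday, so it stands.
Final deadline: November 10, 2022.

November 10, 2022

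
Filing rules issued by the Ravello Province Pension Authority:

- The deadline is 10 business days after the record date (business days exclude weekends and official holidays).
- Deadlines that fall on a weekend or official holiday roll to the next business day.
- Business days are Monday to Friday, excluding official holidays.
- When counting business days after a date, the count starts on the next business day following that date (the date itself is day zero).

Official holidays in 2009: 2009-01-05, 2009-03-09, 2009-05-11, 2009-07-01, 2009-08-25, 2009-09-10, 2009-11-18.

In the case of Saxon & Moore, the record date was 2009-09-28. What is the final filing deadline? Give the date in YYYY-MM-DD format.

10 business days after 2009-09-28, excluding weekends and holidays, is 2009-10-12.
2009-10-12 is a Monday and not a listed holiday, so it stands.
The final due date is 2009-10-12.

2009-10-12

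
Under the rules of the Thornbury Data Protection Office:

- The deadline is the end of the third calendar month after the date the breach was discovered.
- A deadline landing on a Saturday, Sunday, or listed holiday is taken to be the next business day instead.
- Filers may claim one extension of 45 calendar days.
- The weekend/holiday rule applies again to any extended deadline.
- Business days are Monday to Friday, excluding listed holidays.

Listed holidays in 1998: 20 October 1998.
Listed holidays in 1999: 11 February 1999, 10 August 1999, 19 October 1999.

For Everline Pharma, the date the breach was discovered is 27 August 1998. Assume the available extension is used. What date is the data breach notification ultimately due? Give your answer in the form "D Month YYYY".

14 January 1999

3 months after 27 August 1998 is November 1998; that month ends on 30 November 1998.
30 November 1998 (Monday) is already a business day.
The 45-calendar-day extension moves the deadline from 30 November 1998 to 14 January 1999.
Since 14 January 1999 is a Thursday and not a holiday, the date is unchanged.
Final deadline: 14 January 1999.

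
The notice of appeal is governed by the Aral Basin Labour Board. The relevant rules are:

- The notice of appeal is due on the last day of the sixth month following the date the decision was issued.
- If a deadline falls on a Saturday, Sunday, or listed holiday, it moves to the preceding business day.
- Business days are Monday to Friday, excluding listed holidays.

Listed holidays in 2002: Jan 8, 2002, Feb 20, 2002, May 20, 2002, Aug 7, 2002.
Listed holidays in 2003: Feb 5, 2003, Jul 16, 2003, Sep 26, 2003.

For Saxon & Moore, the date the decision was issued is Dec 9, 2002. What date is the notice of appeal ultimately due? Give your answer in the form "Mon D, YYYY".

6 months after Dec 9, 2002 falls in June 2003; the last day of that month is Jun 30, 2003.
Jun 30, 2003 falls on a Monday, which is a business day, so no adjustment is needed.
Final deadline: Jun 30, 2003.

Jun 30, 2003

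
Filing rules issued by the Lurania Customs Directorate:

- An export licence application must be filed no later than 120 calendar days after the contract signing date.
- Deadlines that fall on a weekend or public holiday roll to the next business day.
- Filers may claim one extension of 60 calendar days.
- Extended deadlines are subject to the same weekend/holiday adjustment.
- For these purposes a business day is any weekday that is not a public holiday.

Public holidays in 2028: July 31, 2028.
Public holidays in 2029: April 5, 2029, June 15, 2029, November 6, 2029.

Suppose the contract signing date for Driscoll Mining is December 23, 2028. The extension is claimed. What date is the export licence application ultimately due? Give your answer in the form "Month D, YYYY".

Trigger date December 23, 2028 + 120 calendar days = April 22, 2029.
April 22, 2029 is a Sunday; the next business day is April 23, 2029 (Monday).
The 60-calendar-day extension moves the deadline from April 23, 2029 to June 22, 2029.
June 22, 2029 is a Friday and not a listed holiday, so it stands.
So the filing is due June 22, 2029.

June 22, 2029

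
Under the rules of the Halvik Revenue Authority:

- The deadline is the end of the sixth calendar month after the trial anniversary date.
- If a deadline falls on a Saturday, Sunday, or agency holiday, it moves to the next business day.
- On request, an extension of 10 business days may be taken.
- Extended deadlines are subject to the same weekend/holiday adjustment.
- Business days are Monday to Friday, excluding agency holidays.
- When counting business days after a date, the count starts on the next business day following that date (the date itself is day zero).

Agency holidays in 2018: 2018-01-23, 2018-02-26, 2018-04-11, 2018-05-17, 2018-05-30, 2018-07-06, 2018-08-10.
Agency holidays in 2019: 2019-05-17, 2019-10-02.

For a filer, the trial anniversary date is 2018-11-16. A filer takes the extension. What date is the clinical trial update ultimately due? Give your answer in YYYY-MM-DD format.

2019-06-14

The sixth month after 2018-11-16 is May 2019, whose last day is 2019-05-31.
2019-05-31 (Friday) is already a business day.
Applying the 10-business-day extension: 10 business days after 2019-05-31 is 2019-06-14.
2019-06-14 is a Friday and not a listed holiday, so it stands.
Deadline: 2019-06-14.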